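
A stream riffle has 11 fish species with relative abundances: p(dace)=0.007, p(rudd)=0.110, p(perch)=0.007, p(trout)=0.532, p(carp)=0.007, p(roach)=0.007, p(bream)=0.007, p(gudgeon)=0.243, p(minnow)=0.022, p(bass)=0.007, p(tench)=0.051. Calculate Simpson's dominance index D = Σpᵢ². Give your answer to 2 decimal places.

0.36

D = 0.007² + 0.11² + 0.007² + 0.532² + 0.007² + 0.007² + 0.007² + 0.243² + 0.022² + 0.007² + 0.051² = 0.0000 + 0.0121 + 0.0000 + 0.2830 + 0.0000 + 0.0000 + 0.0000 + 0.0590 + 0.0005 + 0.0000 + 0.0026 = 0.3576 (working shown to 4 dp, full precision carried).
To 2 decimal places, D = 0.36.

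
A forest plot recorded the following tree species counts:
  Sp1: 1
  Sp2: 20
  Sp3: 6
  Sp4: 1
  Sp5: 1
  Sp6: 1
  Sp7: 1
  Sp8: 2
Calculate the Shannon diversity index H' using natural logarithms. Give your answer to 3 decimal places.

1.313

Total N = 1+20+6+1+1+1+1+2 = 33, so the proportions are 0.0303, 0.60606, 0.18182, 0.0303, 0.0303, 0.0303, 0.0303, 0.06061 (working shown to 5 dp, full precision carried).
Each pᵢ ln pᵢ term: 0.0303×(-3.49651)=-0.10595, 0.60606×(-0.50078)=-0.30350, 0.18182×(-1.70475)=-0.30995, 0.0303×(-3.49651)=-0.10595, 0.0303×(-3.49651)=-0.10595, 0.0303×(-3.49651)=-0.10595, 0.0303×(-3.49651)=-0.10595, 0.06061×(-2.80336)=-0.16990.
Sum = -1.31313, so H' = 1.313.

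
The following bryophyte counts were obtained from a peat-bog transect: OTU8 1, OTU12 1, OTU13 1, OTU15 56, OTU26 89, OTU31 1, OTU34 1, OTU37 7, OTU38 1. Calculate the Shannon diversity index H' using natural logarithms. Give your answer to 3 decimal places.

Total N = 1+1+1+56+89+1+1+7+1 = 158, so the proportions are 0.00633, 0.00633, 0.00633, 0.35443, 0.56329, 0.00633, 0.00633, 0.0443, 0.00633 (working shown to 5 dp, full precision carried).
Each pᵢ ln pᵢ term: 0.00633×(-5.06260)=-0.03204, 0.00633×(-5.06260)=-0.03204, 0.00633×(-5.06260)=-0.03204, 0.35443×(-1.03724)=-0.36763, 0.56329×(-0.57396)=-0.32331, 0.00633×(-5.06260)=-0.03204, 0.00633×(-5.06260)=-0.03204, 0.0443×(-3.11668)=-0.13808, 0.00633×(-5.06260)=-0.03204.
Sum = -1.02127, so H' = 1.021.

1.021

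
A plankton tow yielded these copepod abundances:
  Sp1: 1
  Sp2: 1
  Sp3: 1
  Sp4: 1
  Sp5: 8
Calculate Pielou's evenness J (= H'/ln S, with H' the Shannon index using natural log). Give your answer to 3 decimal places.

Total N = 1+1+1+1+8 = 12, so the proportions are 0.08333, 0.08333, 0.08333, 0.08333, 0.66667 (working shown to 5 dp, full precision carried).
H' = −Σ pᵢ ln pᵢ = −((-0.20708) + (-0.20708) + (-0.20708) + (-0.20708) + (-0.27031)) = 1.09861.
With S = 5 species, ln S = 1.60944, so J = 1.09861/1.60944 = 0.68261, i.e. 0.683 to 3 decimal places.

0.683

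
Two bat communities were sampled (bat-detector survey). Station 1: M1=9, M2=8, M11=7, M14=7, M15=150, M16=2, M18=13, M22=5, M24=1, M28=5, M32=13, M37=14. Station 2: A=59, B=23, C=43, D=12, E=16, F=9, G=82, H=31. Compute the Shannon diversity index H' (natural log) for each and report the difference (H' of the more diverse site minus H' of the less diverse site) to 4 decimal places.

Station 1: N=234, proportions 0.038462, 0.034188, 0.029915, 0.029915, 0.641026, 0.008547, 0.055556, 0.021368, 0.004274, 0.021368, 0.055556, 0.059829, giving H' = 1.453762 (working shown to 6 dp, full precision carried).
Station 2: N=275, proportions 0.214545, 0.083636, 0.156364, 0.043636, 0.058182, 0.032727, 0.298182, 0.112727, giving H' = 1.848834.
Difference = |1.453762 − 1.848834| = 0.395072, i.e. 0.3951 to 4 decimal places.

0.3951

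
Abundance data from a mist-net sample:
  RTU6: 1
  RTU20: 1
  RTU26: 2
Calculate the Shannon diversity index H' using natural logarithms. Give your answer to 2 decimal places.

1.04

Total N = 1+1+2 = 4, so the proportions are 0.25, 0.25, 0.5 (working shown to 4 dp, full precision carried).
Each pᵢ ln pᵢ term: 0.25×(-1.3863)=-0.3466, 0.25×(-1.3863)=-0.3466, 0.5×(-0.6931)=-0.3466.
Sum = -1.0397, so H' = 1.04.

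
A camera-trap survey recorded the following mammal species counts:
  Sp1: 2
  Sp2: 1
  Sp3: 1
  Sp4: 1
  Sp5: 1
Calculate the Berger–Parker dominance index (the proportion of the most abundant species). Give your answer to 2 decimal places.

0.33

Total N = 2+1+1+1+1 = 6, so the proportions are 0.3333, 0.1667, 0.1667, 0.1667, 0.1667 (working shown to 4 dp, full precision carried).
The largest proportion is 0.3333, i.e. d = 0.33 to 2 decimal places.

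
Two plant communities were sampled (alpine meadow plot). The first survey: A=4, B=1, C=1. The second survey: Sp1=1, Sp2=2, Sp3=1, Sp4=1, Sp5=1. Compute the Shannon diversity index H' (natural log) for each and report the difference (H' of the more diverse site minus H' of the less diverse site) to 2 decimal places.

The first survey: N=6, proportions 0.6667, 0.1667, 0.1667, giving H' = 0.8676 (working shown to 4 dp, full precision carried).
The second survey: N=6, proportions 0.1667, 0.3333, 0.1667, 0.1667, 0.1667, giving H' = 1.5607.
Difference = |0.8676 − 1.5607| = 0.6931, i.e. 0.69 to 2 decimal places.

0.69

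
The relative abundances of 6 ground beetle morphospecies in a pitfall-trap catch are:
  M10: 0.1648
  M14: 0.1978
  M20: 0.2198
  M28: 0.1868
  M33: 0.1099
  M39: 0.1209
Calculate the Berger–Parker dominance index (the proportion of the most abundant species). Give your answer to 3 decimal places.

The largest proportion is 0.2198, i.e. d = 0.220 to 3 decimal places.

0.220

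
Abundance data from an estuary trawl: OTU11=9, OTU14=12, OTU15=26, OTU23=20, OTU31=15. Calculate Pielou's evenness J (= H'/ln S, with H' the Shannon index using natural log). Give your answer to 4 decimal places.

0.9586

Total N = 9+12+26+20+15 = 82, so the proportions are 0.109756, 0.146341, 0.317073, 0.243902, 0.182927 (working shown to 6 dp, full precision carried).
H' = −Σ pᵢ ln pᵢ = −((-0.242506) + (-0.281241) + (-0.364197) + (-0.344143) + (-0.310732)) = 1.542819.
With S = 5 species, ln S = 1.609438, so J = 1.542819/1.609438 = 0.958607, i.e. 0.9586 to 4 decimal places.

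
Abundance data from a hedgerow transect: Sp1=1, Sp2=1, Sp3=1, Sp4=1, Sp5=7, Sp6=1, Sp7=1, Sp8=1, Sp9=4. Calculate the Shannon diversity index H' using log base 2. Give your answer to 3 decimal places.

Total N = 1+1+1+1+7+1+1+1+4 = 18, so the proportions are 0.05556, 0.05556, 0.05556, 0.05556, 0.38889, 0.05556, 0.05556, 0.05556, 0.22222 (working shown to 5 dp, full precision carried).
Each pᵢ log₂ pᵢ term: 0.05556×(-4.16993)=-0.23166, 0.05556×(-4.16993)=-0.23166, 0.05556×(-4.16993)=-0.23166, 0.05556×(-4.16993)=-0.23166, 0.38889×(-1.36257)=-0.52989, 0.05556×(-4.16993)=-0.23166, 0.05556×(-4.16993)=-0.23166, 0.05556×(-4.16993)=-0.23166, 0.22222×(-2.16993)=-0.48221.
Sum = -2.63373, so H' = 2.634.

2.634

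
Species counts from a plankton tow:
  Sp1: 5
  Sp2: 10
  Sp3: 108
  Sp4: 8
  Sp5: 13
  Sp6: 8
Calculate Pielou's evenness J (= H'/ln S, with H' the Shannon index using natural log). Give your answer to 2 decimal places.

Total N = 5+10+108+8+13+8 = 152, so the proportions are 0.0329, 0.0658, 0.7105, 0.0526, 0.0855, 0.0526 (working shown to 4 dp, full precision carried).
H' = −Σ pᵢ ln pᵢ = −((-0.1123) + (-0.1790) + (-0.2428) + (-0.1550) + (-0.2103) + (-0.1550)) = 1.0544.
With S = 6 species, ln S = 1.7918, so J = 1.0544/1.7918 = 0.5885, i.e. 0.59 to 2 decimal places.

0.59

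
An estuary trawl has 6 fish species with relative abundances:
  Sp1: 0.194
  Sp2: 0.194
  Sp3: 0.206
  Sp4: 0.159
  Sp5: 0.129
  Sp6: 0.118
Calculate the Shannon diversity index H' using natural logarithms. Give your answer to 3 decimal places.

Each pᵢ ln pᵢ term (working shown to 5 dp, full precision carried): 0.194×(-1.63990)=-0.31814, 0.194×(-1.63990)=-0.31814, 0.206×(-1.57988)=-0.32546, 0.159×(-1.83885)=-0.29238, 0.129×(-2.04794)=-0.26418, 0.118×(-2.13707)=-0.25217.
Sum = -1.77047, so H' = 1.770.

1.770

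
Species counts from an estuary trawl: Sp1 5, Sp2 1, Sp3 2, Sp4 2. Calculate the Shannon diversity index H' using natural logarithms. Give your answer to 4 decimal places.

Total N = 5+1+2+2 = 10, so the proportions are 0.5, 0.1, 0.2, 0.2 (working shown to 6 dp, full precision carried).
Each pᵢ ln pᵢ term: 0.5×(-0.693147)=-0.346574, 0.1×(-2.302585)=-0.230259, 0.2×(-1.609438)=-0.321888, 0.2×(-1.609438)=-0.321888.
Sum = -1.220607, so H' = 1.2206.

1.2206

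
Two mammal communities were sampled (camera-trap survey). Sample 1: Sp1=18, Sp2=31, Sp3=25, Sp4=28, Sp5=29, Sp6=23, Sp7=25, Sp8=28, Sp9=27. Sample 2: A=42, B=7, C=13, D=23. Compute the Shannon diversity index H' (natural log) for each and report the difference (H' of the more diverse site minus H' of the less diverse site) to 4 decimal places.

0.9922

Sample 1: N=234, proportions 0.076923, 0.132479, 0.106838, 0.119658, 0.123932, 0.098291, 0.106838, 0.119658, 0.115385, giving H' = 2.187017 (working shown to 6 dp, full precision carried).
Sample 2: N=85, proportions 0.494118, 0.082353, 0.152941, 0.270588, giving H' = 1.194837.
Difference = |2.187017 − 1.194837| = 0.992180, i.e. 0.9922 to 4 decimal places.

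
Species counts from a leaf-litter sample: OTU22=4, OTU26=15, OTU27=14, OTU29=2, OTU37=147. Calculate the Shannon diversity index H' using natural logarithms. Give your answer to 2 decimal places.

Total N = 4+15+14+2+147 = 182, so the proportions are 0.022, 0.0824, 0.0769, 0.011, 0.8077 (working shown to 4 dp, full precision carried).
Each pᵢ ln pᵢ term: 0.022×(-3.8177)=-0.0839, 0.0824×(-2.4960)=-0.2057, 0.0769×(-2.5649)=-0.1973, 0.011×(-4.5109)=-0.0496, 0.8077×(-0.2136)=-0.1725.
Sum = -0.7090, so H' = 0.71.

0.71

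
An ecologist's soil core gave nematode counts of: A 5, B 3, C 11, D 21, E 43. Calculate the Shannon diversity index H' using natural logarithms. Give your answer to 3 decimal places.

Total N = 5+3+11+21+43 = 83, so the proportions are 0.06024, 0.03614, 0.13253, 0.25301, 0.51807 (working shown to 5 dp, full precision carried).
Each pᵢ ln pᵢ term: 0.06024×(-2.80940)=-0.16924, 0.03614×(-3.32023)=-0.12001, 0.13253×(-2.02095)=-0.26784, 0.25301×(-1.37432)=-0.34772, 0.51807×(-0.65764)=-0.34071.
Sum = -1.24551, so H' = 1.246.

1.246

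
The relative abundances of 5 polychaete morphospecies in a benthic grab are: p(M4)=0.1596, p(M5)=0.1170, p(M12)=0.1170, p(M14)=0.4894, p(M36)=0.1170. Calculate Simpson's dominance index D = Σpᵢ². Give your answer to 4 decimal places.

0.3061

D = 0.1596² + 0.117² + 0.117² + 0.4894² + 0.117² = 0.025472 + 0.013689 + 0.013689 + 0.239512 + 0.013689 = 0.306052 (working shown to 6 dp, full precision carried).
To 4 decimal places, D = 0.3061.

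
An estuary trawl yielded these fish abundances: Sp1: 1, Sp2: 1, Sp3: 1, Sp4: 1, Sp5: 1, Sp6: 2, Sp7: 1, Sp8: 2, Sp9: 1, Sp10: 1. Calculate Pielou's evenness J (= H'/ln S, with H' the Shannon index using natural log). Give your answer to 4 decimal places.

0.9788

Total N = 1+1+1+1+1+2+1+2+1+1 = 12, so the proportions are 0.083333, 0.083333, 0.083333, 0.083333, 0.083333, 0.166667, 0.083333, 0.166667, 0.083333, 0.083333 (working shown to 6 dp, full precision carried).
H' = −Σ pᵢ ln pᵢ = −((-0.207076) + (-0.207076) + (-0.207076) + (-0.207076) + (-0.207076) + (-0.298627) + (-0.207076) + (-0.298627) + (-0.207076) + (-0.207076)) = 2.253858.
With S = 10 species, ln S = 2.302585, so J = 2.253858/2.302585 = 0.978838, i.e. 0.9788 to 4 decimal places.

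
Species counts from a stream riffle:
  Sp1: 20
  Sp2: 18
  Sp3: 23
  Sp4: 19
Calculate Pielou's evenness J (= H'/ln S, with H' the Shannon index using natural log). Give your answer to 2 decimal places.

Total N = 20+18+23+19 = 80, so the proportions are 0.25, 0.225, 0.2875, 0.2375 (working shown to 4 dp, full precision carried).
H' = −Σ pᵢ ln pᵢ = −((-0.3466) + (-0.3356) + (-0.3584) + (-0.3414)) = 1.3820.
With S = 4 species, ln S = 1.3863, so J = 1.3820/1.3863 = 0.9969, i.e. 1.00 to 2 decimal places.

1.00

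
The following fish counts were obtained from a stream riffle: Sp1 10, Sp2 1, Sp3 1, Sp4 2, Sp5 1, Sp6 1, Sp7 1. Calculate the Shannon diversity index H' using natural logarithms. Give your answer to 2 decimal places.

Total N = 10+1+1+2+1+1+1 = 17, so the proportions are 0.5882, 0.0588, 0.0588, 0.1176, 0.0588, 0.0588, 0.0588 (working shown to 4 dp, full precision carried).
Each pᵢ ln pᵢ term: 0.5882×(-0.5306)=-0.3121, 0.0588×(-2.8332)=-0.1667, 0.0588×(-2.8332)=-0.1667, 0.1176×(-2.1401)=-0.2518, 0.0588×(-2.8332)=-0.1667, 0.0588×(-2.8332)=-0.1667, 0.0588×(-2.8332)=-0.1667.
Sum = -1.3972, so H' = 1.40.

1.40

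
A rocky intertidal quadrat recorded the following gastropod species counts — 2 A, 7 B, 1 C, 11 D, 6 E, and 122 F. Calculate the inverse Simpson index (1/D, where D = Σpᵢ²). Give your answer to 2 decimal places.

Total N = 2+7+1+11+6+122 = 149, so the proportions are 0.01342, 0.04698, 0.00671, 0.07383, 0.04027, 0.81879 (working shown to 5 dp, full precision carried).
D = 0.01342² + 0.04698² + 0.00671² + 0.07383² + 0.04027² + 0.81879² = 0.00018 + 0.00221 + 0.00005 + 0.00545 + 0.00162 + 0.67042 = 0.67992.
So 1/D = 1.4708, i.e. 1.47 to 2 decimal places.

1.47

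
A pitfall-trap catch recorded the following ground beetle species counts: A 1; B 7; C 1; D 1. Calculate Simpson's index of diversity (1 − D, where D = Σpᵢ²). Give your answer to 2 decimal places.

0.48

Total N = 1+7+1+1 = 10, so the proportions are 0.1, 0.7, 0.1, 0.1 (working shown to 4 dp, full precision carried).
D = 0.1² + 0.7² + 0.1² + 0.1² = 0.0100 + 0.4900 + 0.0100 + 0.0100 = 0.5200.
So 1 − D = 0.4800, i.e. 0.48 to 2 decimal places.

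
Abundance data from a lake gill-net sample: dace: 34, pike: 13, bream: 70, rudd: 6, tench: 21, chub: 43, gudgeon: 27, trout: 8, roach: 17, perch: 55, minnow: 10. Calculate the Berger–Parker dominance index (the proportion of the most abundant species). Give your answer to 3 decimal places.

Total N = 34+13+70+6+21+43+27+8+17+55+10 = 304, so the proportions are 0.11184, 0.04276, 0.23026, 0.01974, 0.06908, 0.14145, 0.08882, 0.02632, 0.05592, 0.18092, 0.03289 (working shown to 5 dp, full precision carried).
The largest proportion is 0.23026, i.e. d = 0.230 to 3 decimal places.

0.230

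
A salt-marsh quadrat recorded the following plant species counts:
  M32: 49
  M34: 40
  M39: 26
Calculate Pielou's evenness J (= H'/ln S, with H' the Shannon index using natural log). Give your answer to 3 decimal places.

Total N = 49+40+26 = 115, so the proportions are 0.42609, 0.34783, 0.22609 (working shown to 5 dp, full precision carried).
H' = −Σ pᵢ ln pᵢ = −((-0.36350) + (-0.36732) + (-0.33615)) = 1.06698.
With S = 3 species, ln S = 1.09861, so J = 1.06698/1.09861 = 0.97120, i.e. 0.971 to 3 decimal places.

0.971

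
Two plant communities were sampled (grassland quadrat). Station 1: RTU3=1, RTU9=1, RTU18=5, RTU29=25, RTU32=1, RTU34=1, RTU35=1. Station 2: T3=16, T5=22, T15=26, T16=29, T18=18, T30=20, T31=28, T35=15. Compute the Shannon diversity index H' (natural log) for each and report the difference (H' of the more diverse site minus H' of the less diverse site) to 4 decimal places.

1.0260

Station 1: N=35, proportions 0.0285714, 0.0285714, 0.1428571, 0.7142857, 0.0285714, 0.0285714, 0.0285714, giving H' = 1.0262313 (working shown to 7 dp, full precision carried).
Station 2: N=174, proportions 0.091954, 0.1264368, 0.1494253, 0.1666667, 0.1034483, 0.1149425, 0.1609195, 0.0862069, giving H' = 2.0522147.
Difference = |1.0262313 − 2.0522147| = 1.0259834, i.e. 1.0260 to 4 decimal places.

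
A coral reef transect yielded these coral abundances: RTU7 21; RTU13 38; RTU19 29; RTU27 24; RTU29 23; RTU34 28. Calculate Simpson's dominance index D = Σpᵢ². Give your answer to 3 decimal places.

Total N = 21+38+29+24+23+28 = 163, so the proportions are 0.12883, 0.23313, 0.17791, 0.14724, 0.1411, 0.17178 (working shown to 5 dp, full precision carried).
D = 0.12883² + 0.23313² + 0.17791² + 0.14724² + 0.1411² + 0.17178² = 0.01660 + 0.05435 + 0.03165 + 0.02168 + 0.01991 + 0.02951 = 0.17370.
To 3 decimal places, D = 0.174.

0.174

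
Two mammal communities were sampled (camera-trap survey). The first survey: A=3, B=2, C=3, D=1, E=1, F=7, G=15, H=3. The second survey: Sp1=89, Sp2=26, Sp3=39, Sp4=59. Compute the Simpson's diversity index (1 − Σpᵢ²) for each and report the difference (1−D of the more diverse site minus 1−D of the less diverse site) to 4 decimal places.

The first survey: N=35, proportions 0.085714, 0.057143, 0.085714, 0.028571, 0.028571, 0.2, 0.428571, 0.085714, giving 1−D = 0.749388 (working shown to 6 dp, full precision carried).
The second survey: N=213, proportions 0.41784, 0.122066, 0.183099, 0.276995, giving 1−D = 0.700258.
Difference = |0.749388 − 0.700258| = 0.049130, i.e. 0.0491 to 4 decimal places.

0.0491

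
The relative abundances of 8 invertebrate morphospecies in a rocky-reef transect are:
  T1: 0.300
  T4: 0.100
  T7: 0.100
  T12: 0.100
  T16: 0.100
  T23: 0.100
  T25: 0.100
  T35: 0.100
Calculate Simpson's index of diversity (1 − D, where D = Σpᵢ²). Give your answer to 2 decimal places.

0.84

D = 0.3² + 0.1² + 0.1² + 0.1² + 0.1² + 0.1² + 0.1² + 0.1² = 0.0900 + 0.0100 + 0.0100 + 0.0100 + 0.0100 + 0.0100 + 0.0100 + 0.0100 = 0.1600 (working shown to 4 dp, full precision carried).
So 1 − D = 0.8400, i.e. 0.84 to 2 decimal places.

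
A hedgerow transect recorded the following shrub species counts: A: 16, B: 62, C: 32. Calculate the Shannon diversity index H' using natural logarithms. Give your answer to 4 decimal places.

Total N = 16+62+32 = 110, so the proportions are 0.145455, 0.563636, 0.290909 (working shown to 6 dp, full precision carried).
Each pᵢ ln pᵢ term: 0.145455×(-1.927892)=-0.280421, 0.563636×(-0.573346)=-0.323159, 0.290909×(-1.234744)=-0.359198.
Sum = -0.962778, so H' = 0.9628.

0.9628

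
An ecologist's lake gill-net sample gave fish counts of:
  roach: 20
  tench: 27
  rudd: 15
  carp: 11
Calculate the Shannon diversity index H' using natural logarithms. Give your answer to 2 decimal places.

1.33

Total N = 20+27+15+11 = 73, so the proportions are 0.274, 0.3699, 0.2055, 0.1507 (working shown to 4 dp, full precision carried).
Each pᵢ ln pᵢ term: 0.274×(-1.2947)=-0.3547, 0.3699×(-0.9946)=-0.3679, 0.2055×(-1.5824)=-0.3252, 0.1507×(-1.8926)=-0.2852.
Sum = -1.3329, so H' = 1.33.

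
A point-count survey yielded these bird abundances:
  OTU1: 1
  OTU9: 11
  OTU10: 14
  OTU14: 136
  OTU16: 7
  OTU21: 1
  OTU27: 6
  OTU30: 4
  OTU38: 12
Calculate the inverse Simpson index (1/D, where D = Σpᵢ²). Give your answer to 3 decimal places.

Total N = 1+11+14+136+7+1+6+4+12 = 192, so the proportions are 0.005208, 0.057292, 0.072917, 0.708333, 0.036458, 0.005208, 0.03125, 0.020833, 0.0625 (working shown to 6 dp, full precision carried).
D = 0.005208² + 0.057292² + 0.072917² + 0.708333² + 0.036458² + 0.005208² + 0.03125² + 0.020833² + 0.0625² = 0.000027 + 0.003282 + 0.005317 + 0.501736 + 0.001329 + 0.000027 + 0.000977 + 0.000434 + 0.003906 = 0.517036.
So 1/D = 1.93410, i.e. 1.934 to 3 decimal places.

1.934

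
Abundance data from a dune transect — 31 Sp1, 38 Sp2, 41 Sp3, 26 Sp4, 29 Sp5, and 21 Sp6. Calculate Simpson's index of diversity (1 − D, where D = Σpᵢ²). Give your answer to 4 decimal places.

Total N = 31+38+41+26+29+21 = 186, so the proportions are 0.166667, 0.204301, 0.22043, 0.139785, 0.155914, 0.112903 (working shown to 6 dp, full precision carried).
D = 0.166667² + 0.204301² + 0.22043² + 0.139785² + 0.155914² + 0.112903² = 0.027778 + 0.041739 + 0.048589 + 0.019540 + 0.024309 + 0.012747 = 0.174702.
So 1 − D = 0.825298, i.e. 0.8253 to 4 decimal places.

0.8253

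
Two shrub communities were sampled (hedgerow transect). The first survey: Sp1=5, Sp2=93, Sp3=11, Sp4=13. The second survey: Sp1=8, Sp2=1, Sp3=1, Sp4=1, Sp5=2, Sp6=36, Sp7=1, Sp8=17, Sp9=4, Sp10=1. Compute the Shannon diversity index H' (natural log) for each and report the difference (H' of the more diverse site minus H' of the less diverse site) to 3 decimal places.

The first survey: N=122, proportions 0.04098, 0.7623, 0.09016, 0.10656, giving H' = 0.79336 (working shown to 5 dp, full precision carried).
The second survey: N=72, proportions 0.11111, 0.01389, 0.01389, 0.01389, 0.02778, 0.5, 0.01389, 0.23611, 0.05556, 0.01389, giving H' = 1.48863.
Difference = |0.79336 − 1.48863| = 0.69527, i.e. 0.695 to 3 decimal places.

0.695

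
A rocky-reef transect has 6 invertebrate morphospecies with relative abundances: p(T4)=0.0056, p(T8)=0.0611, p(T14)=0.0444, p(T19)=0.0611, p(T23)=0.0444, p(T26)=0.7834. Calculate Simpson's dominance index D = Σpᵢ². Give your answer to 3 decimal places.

D = 0.0056² + 0.0611² + 0.0444² + 0.0611² + 0.0444² + 0.7834² = 0.00003 + 0.00373 + 0.00197 + 0.00373 + 0.00197 + 0.61372 = 0.62516 (working shown to 5 dp, full precision carried).
To 3 decimal places, D = 0.625.

0.625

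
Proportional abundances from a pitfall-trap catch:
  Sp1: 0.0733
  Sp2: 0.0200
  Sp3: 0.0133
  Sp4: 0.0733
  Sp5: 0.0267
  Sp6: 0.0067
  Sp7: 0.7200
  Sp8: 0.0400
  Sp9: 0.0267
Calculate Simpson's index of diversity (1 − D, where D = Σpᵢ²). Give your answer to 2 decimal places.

D = 0.0733² + 0.02² + 0.0133² + 0.0733² + 0.0267² + 0.0067² + 0.72² + 0.04² + 0.0267² = 0.0054 + 0.0004 + 0.0002 + 0.0054 + 0.0007 + 0.0000 + 0.5184 + 0.0016 + 0.0007 = 0.5328 (working shown to 4 dp, full precision carried).
So 1 − D = 0.4672, i.e. 0.47 to 2 decimal places.

0.47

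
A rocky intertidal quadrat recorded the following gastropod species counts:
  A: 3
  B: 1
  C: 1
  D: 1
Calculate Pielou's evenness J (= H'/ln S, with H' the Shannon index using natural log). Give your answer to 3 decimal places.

Total N = 3+1+1+1 = 6, so the proportions are 0.5, 0.16667, 0.16667, 0.16667 (working shown to 5 dp, full precision carried).
H' = −Σ pᵢ ln pᵢ = −((-0.34657) + (-0.29863) + (-0.29863) + (-0.29863)) = 1.24245.
With S = 4 species, ln S = 1.38629, so J = 1.24245/1.38629 = 0.89624, i.e. 0.896 to 3 decimal places.

0.896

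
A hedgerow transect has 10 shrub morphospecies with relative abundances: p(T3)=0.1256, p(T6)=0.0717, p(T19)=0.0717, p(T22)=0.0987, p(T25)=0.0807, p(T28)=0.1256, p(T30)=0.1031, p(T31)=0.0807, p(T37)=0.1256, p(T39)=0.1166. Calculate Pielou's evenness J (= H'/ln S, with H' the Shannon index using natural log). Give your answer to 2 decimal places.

0.99

H' = −Σ pᵢ ln pᵢ = −((-0.2606) + (-0.1889) + (-0.1889) + (-0.2286) + (-0.2031) + (-0.2606) + (-0.2342) + (-0.2031) + (-0.2606) + (-0.2506)) = 2.2793 (working shown to 4 dp, full precision carried).
With S = 10 species, ln S = 2.3026, so J = 2.2793/2.3026 = 0.9899, i.e. 0.99 to 2 decimal places.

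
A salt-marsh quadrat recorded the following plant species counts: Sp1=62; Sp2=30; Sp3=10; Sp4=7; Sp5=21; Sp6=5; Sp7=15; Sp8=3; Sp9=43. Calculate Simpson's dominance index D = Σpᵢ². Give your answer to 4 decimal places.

0.1937

Total N = 62+30+10+7+21+5+15+3+43 = 196, so the proportions are 0.316327, 0.153061, 0.05102, 0.035714, 0.107143, 0.02551, 0.076531, 0.015306, 0.219388 (working shown to 6 dp, full precision carried).
D = 0.316327² + 0.153061² + 0.05102² + 0.035714² + 0.107143² + 0.02551² + 0.076531² + 0.015306² + 0.219388² = 0.100062 + 0.023428 + 0.002603 + 0.001276 + 0.011480 + 0.000651 + 0.005857 + 0.000234 + 0.048131 = 0.193721.
To 4 decimal places, D = 0.1937.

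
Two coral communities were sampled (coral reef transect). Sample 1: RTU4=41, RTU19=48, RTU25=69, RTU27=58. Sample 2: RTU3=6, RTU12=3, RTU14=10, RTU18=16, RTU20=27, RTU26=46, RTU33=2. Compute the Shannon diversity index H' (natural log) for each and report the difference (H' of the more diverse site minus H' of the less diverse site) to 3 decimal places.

0.170

Sample 1: N=216, proportions 0.1898148, 0.2222222, 0.3194444, 0.2685185, giving H' = 1.3672546 (working shown to 7 dp, full precision carried).
Sample 2: N=110, proportions 0.0545455, 0.0272727, 0.0909091, 0.1454545, 0.2454545, 0.4181818, 0.0181818, giving H' = 1.5375253.
Difference = |1.3672546 − 1.5375253| = 0.1702707, i.e. 0.170 to 3 decimal places.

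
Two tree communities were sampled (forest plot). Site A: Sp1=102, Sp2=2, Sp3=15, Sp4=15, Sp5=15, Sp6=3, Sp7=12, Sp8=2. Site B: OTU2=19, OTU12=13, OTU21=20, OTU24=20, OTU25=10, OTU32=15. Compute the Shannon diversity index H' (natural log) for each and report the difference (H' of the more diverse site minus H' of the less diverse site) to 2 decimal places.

Site A: N=166, proportions 0.6145, 0.012, 0.0904, 0.0904, 0.0904, 0.0181, 0.0723, 0.012, giving H' = 1.3198 (working shown to 4 dp, full precision carried).
Site B: N=97, proportions 0.1959, 0.134, 0.2062, 0.2062, 0.1031, 0.1546, giving H' = 1.7627.
Difference = |1.3198 − 1.7627| = 0.4429, i.e. 0.44 to 2 decimal places.

0.44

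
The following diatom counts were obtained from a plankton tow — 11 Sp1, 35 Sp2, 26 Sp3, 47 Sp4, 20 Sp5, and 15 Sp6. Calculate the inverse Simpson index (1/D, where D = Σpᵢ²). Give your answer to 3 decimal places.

4.884

Total N = 11+35+26+47+20+15 = 154, so the proportions are 0.0714286, 0.2272727, 0.1688312, 0.3051948, 0.1298701, 0.0974026 (working shown to 7 dp, full precision carried).
D = 0.0714286² + 0.2272727² + 0.1688312² + 0.3051948² + 0.1298701² + 0.0974026² = 0.0051020 + 0.0516529 + 0.0285040 + 0.0931439 + 0.0168663 + 0.0094873 = 0.2047563.
So 1/D = 4.88386, i.e. 4.884 to 3 decimal places.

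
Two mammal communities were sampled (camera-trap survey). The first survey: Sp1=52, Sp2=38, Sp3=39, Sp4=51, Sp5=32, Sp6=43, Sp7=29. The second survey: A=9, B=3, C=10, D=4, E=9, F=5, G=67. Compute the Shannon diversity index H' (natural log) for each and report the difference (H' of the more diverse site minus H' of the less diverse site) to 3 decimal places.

The first survey: N=284, proportions 0.1831, 0.1338, 0.13732, 0.17958, 0.11268, 0.15141, 0.10211, giving H' = 1.92580 (working shown to 5 dp, full precision carried).
The second survey: N=107, proportions 0.08411, 0.02804, 0.09346, 0.03738, 0.08411, 0.04673, 0.62617, giving H' = 1.29733.
Difference = |1.92580 − 1.29733| = 0.62847, i.e. 0.628 to 3 decimal places.

0.628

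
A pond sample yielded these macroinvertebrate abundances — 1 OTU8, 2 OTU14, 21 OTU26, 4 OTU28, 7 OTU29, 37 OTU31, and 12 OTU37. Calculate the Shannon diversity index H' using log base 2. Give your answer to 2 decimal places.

Total N = 1+2+21+4+7+37+12 = 84, so the proportions are 0.0119, 0.0238, 0.25, 0.0476, 0.0833, 0.4405, 0.1429 (working shown to 4 dp, full precision carried).
Each pᵢ log₂ pᵢ term: 0.0119×(-6.3923)=-0.0761, 0.0238×(-5.3923)=-0.1284, 0.25×(-2.0000)=-0.5000, 0.0476×(-4.3923)=-0.2092, 0.0833×(-3.5850)=-0.2987, 0.4405×(-1.1829)=-0.5210, 0.1429×(-2.8074)=-0.4011.
Sum = -2.1345, so H' = 2.13.

2.13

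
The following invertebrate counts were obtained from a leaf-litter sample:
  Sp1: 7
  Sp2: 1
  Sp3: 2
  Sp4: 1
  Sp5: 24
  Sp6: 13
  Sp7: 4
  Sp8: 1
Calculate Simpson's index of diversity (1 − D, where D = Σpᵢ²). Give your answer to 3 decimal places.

Total N = 7+1+2+1+24+13+4+1 = 53, so the proportions are 0.13208, 0.01887, 0.03774, 0.01887, 0.45283, 0.24528, 0.07547, 0.01887 (working shown to 5 dp, full precision carried).
D = 0.13208² + 0.01887² + 0.03774² + 0.01887² + 0.45283² + 0.24528² + 0.07547² + 0.01887² = 0.01744 + 0.00036 + 0.00142 + 0.00036 + 0.20506 + 0.06016 + 0.00570 + 0.00036 = 0.29085.
So 1 − D = 0.70915, i.e. 0.709 to 3 decimal places.

0.709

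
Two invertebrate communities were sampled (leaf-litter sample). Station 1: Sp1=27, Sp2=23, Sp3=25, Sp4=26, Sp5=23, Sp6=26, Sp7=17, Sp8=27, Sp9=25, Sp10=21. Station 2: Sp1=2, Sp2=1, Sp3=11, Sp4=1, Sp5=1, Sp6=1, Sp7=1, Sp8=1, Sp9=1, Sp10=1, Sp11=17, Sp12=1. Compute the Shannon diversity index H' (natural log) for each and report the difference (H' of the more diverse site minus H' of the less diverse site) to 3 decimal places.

Station 1: N=240, proportions 0.1125, 0.095833, 0.104167, 0.108333, 0.095833, 0.108333, 0.070833, 0.1125, 0.104167, 0.0875, giving H' = 2.294504 (working shown to 6 dp, full precision carried).
Station 2: N=39, proportions 0.051282, 0.025641, 0.282051, 0.025641, 0.025641, 0.025641, 0.025641, 0.025641, 0.025641, 0.025641, 0.435897, 0.025641, giving H' = 1.716696.
Difference = |2.294504 − 1.716696| = 0.577808, i.e. 0.578 to 3 decimal places.

0.578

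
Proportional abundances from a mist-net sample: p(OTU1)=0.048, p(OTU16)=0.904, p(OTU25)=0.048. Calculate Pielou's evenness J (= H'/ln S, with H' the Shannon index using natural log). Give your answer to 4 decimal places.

0.3484

H' = −Σ pᵢ ln pᵢ = −((-0.145755) + (-0.091237) + (-0.145755)) = 0.382746 (working shown to 6 dp, full precision carried).
With S = 3 species, ln S = 1.098612, so J = 0.382746/1.098612 = 0.348391, i.e. 0.3484 to 4 decimal places.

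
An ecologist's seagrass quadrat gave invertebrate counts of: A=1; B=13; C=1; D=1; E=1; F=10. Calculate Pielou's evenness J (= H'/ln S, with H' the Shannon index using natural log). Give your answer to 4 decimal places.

0.6742

Total N = 1+13+1+1+1+10 = 27, so the proportions are 0.037037, 0.481481, 0.037037, 0.037037, 0.037037, 0.37037 (working shown to 6 dp, full precision carried).
H' = −Σ pᵢ ln pᵢ = −((-0.122068) + (-0.351909) + (-0.122068) + (-0.122068) + (-0.122068) + (-0.367871)) = 1.208052.
With S = 6 species, ln S = 1.791759, so J = 1.208052/1.791759 = 0.674227, i.e. 0.6742 to 4 decimal places.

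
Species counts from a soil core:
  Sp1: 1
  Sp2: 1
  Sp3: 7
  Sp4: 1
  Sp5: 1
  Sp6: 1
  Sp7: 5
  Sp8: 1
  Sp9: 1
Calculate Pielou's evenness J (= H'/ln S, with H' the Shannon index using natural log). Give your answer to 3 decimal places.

0.821

Total N = 1+1+7+1+1+1+5+1+1 = 19, so the proportions are 0.05263, 0.05263, 0.36842, 0.05263, 0.05263, 0.05263, 0.26316, 0.05263, 0.05263 (working shown to 5 dp, full precision carried).
H' = −Σ pᵢ ln pᵢ = −((-0.15497) + (-0.15497) + (-0.36788) + (-0.15497) + (-0.15497) + (-0.15497) + (-0.35132) + (-0.15497) + (-0.15497)) = 1.80399.
With S = 9 species, ln S = 2.19722, so J = 1.80399/2.19722 = 0.82103, i.e. 0.821 to 3 decimal places.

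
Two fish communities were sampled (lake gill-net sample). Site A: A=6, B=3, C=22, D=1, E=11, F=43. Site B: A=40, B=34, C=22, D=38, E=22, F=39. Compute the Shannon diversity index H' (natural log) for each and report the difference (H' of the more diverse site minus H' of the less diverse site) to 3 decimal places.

0.449

Site A: N=86, proportions 0.06977, 0.03488, 0.25581, 0.01163, 0.12791, 0.5, giving H' = 1.31298 (working shown to 5 dp, full precision carried).
Site B: N=195, proportions 0.20513, 0.17436, 0.11282, 0.19487, 0.11282, 0.2, giving H' = 1.76241.
Difference = |1.31298 − 1.76241| = 0.44943, i.e. 0.449 to 3 decimal places.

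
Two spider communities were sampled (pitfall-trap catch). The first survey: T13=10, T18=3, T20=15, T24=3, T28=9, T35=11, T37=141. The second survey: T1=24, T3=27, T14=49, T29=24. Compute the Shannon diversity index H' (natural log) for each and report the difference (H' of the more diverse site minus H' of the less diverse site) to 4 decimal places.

0.3175

The first survey: N=192, proportions 0.05208333, 0.015625, 0.078125, 0.015625, 0.046875, 0.05729167, 0.734375, giving H' = 1.01705115 (working shown to 8 dp, full precision carried).
The second survey: N=124, proportions 0.19354839, 0.21774194, 0.39516129, 0.19354839, giving H' = 1.33452855.
Difference = |1.01705115 − 1.33452855| = 0.31747740, i.e. 0.3175 to 4 decimal places.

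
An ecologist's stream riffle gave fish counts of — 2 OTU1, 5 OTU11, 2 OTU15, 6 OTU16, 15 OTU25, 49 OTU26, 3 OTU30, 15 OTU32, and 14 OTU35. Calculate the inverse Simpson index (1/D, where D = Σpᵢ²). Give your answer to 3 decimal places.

Total N = 2+5+2+6+15+49+3+15+14 = 111, so the proportions are 0.018018, 0.045045, 0.018018, 0.0540541, 0.1351351, 0.4414414, 0.027027, 0.1351351, 0.1261261 (working shown to 7 dp, full precision carried).
D = 0.018018² + 0.045045² + 0.018018² + 0.0540541² + 0.1351351² + 0.4414414² + 0.027027² + 0.1351351² + 0.1261261² = 0.0003246 + 0.0020291 + 0.0003246 + 0.0029218 + 0.0182615 + 0.1948705 + 0.0007305 + 0.0182615 + 0.0159078 = 0.2536320.
So 1/D = 3.94272, i.e. 3.943 to 3 decimal places.

3.943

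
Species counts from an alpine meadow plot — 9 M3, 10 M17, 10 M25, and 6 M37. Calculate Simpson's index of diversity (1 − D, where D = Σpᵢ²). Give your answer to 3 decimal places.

0.741

Total N = 9+10+10+6 = 35, so the proportions are 0.25714, 0.28571, 0.28571, 0.17143 (working shown to 5 dp, full precision carried).
D = 0.25714² + 0.28571² + 0.28571² + 0.17143² = 0.06612 + 0.08163 + 0.08163 + 0.02939 = 0.25878.
So 1 − D = 0.74122, i.e. 0.741 to 3 decimal places.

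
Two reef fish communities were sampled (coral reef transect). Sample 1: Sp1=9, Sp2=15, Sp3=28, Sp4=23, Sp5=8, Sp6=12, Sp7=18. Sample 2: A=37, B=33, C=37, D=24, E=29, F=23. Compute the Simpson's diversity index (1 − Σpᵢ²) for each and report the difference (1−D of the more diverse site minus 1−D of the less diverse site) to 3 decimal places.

0.004

Sample 1: N=113, proportions 0.07965, 0.13274, 0.24779, 0.20354, 0.0708, 0.10619, 0.15929, giving 1−D = 0.83155 (working shown to 5 dp, full precision carried).
Sample 2: N=183, proportions 0.20219, 0.18033, 0.20219, 0.13115, 0.15847, 0.12568, giving 1−D = 0.82762.
Difference = |0.83155 − 0.82762| = 0.00393, i.e. 0.004 to 3 decimal places.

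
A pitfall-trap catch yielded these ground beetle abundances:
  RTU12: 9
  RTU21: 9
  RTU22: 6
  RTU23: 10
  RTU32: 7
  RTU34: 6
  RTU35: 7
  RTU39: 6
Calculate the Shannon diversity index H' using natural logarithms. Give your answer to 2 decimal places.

2.06

Total N = 9+9+6+10+7+6+7+6 = 60, so the proportions are 0.15, 0.15, 0.1, 0.1667, 0.1167, 0.1, 0.1167, 0.1 (working shown to 4 dp, full precision carried).
Each pᵢ ln pᵢ term: 0.15×(-1.8971)=-0.2846, 0.15×(-1.8971)=-0.2846, 0.1×(-2.3026)=-0.2303, 0.1667×(-1.7918)=-0.2986, 0.1167×(-2.1484)=-0.2507, 0.1×(-2.3026)=-0.2303, 0.1167×(-2.1484)=-0.2507, 0.1×(-2.3026)=-0.2303.
Sum = -2.0598, so H' = 2.06.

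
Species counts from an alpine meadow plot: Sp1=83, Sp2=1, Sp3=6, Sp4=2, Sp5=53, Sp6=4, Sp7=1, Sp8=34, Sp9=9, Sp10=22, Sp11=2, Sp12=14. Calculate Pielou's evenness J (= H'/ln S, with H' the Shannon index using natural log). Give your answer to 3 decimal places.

0.725

Total N = 83+1+6+2+53+4+1+34+9+22+2+14 = 231, so the proportions are 0.35931, 0.00433, 0.02597, 0.00866, 0.22944, 0.01732, 0.00433, 0.14719, 0.03896, 0.09524, 0.00866, 0.06061 (working shown to 5 dp, full precision carried).
H' = −Σ pᵢ ln pᵢ = −((-0.36778) + (-0.02356) + (-0.09482) + (-0.04112) + (-0.33776) + (-0.07024) + (-0.02356) + (-0.28202) + (-0.12644) + (-0.22394) + (-0.04112) + (-0.16990)) = 1.80225.
With S = 12 species, ln S = 2.48491, so J = 1.80225/2.48491 = 0.72528, i.e. 0.725 to 3 decimal places.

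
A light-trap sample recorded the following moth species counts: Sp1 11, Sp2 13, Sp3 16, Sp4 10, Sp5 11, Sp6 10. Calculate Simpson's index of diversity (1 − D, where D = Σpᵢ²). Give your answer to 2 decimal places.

Total N = 11+13+16+10+11+10 = 71, so the proportions are 0.1549, 0.1831, 0.2254, 0.1408, 0.1549, 0.1408 (working shown to 4 dp, full precision carried).
D = 0.1549² + 0.1831² + 0.2254² + 0.1408² + 0.1549² + 0.1408² = 0.0240 + 0.0335 + 0.0508 + 0.0198 + 0.0240 + 0.0198 = 0.1720.
So 1 − D = 0.8280, i.e. 0.83 to 2 decimal places.

0.83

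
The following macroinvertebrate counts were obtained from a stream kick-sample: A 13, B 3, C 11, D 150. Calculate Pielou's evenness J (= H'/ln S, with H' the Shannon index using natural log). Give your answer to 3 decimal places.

0.414

Total N = 13+3+11+150 = 177, so the proportions are 0.07345, 0.01695, 0.06215, 0.84746 (working shown to 5 dp, full precision carried).
H' = −Σ pᵢ ln pᵢ = −((-0.19178) + (-0.06911) + (-0.17266) + (-0.14027)) = 0.57382.
With S = 4 species, ln S = 1.38629, so J = 0.57382/1.38629 = 0.41392, i.e. 0.414 to 3 decimal places.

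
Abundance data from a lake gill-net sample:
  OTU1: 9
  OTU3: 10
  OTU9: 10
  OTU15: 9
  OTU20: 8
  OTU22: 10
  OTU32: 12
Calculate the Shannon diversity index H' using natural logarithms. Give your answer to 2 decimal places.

Total N = 9+10+10+9+8+10+12 = 68, so the proportions are 0.1324, 0.1471, 0.1471, 0.1324, 0.1176, 0.1471, 0.1765 (working shown to 4 dp, full precision carried).
Each pᵢ ln pᵢ term: 0.1324×(-2.0223)=-0.2677, 0.1471×(-1.9169)=-0.2819, 0.1471×(-1.9169)=-0.2819, 0.1324×(-2.0223)=-0.2677, 0.1176×(-2.1401)=-0.2518, 0.1471×(-1.9169)=-0.2819, 0.1765×(-1.7346)=-0.3061.
Sum = -1.9389, so H' = 1.94.

1.94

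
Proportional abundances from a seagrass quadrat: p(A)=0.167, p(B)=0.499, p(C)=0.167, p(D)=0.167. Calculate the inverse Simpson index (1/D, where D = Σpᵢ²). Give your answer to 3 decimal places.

D = 0.167² + 0.499² + 0.167² + 0.167² = 0.027889 + 0.249001 + 0.027889 + 0.027889 = 0.332668 (working shown to 6 dp, full precision carried).
So 1/D = 3.00600, i.e. 3.006 to 3 decimal places.

3.006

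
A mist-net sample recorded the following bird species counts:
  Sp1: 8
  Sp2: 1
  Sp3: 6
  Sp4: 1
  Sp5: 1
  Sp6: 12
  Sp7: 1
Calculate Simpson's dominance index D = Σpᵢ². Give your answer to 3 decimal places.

0.276

Total N = 8+1+6+1+1+12+1 = 30, so the proportions are 0.26667, 0.03333, 0.2, 0.03333, 0.03333, 0.4, 0.03333 (working shown to 5 dp, full precision carried).
D = 0.26667² + 0.03333² + 0.2² + 0.03333² + 0.03333² + 0.4² + 0.03333² = 0.07111 + 0.00111 + 0.04000 + 0.00111 + 0.00111 + 0.16000 + 0.00111 = 0.27556.
To 3 decimal places, D = 0.276.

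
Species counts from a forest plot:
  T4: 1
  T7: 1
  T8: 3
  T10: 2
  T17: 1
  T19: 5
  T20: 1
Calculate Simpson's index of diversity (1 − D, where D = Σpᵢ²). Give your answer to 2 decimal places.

Total N = 1+1+3+2+1+5+1 = 14, so the proportions are 0.0714, 0.0714, 0.2143, 0.1429, 0.0714, 0.3571, 0.0714 (working shown to 4 dp, full precision carried).
D = 0.0714² + 0.0714² + 0.2143² + 0.1429² + 0.0714² + 0.3571² + 0.0714² = 0.0051 + 0.0051 + 0.0459 + 0.0204 + 0.0051 + 0.1276 + 0.0051 = 0.2143.
So 1 − D = 0.7857, i.e. 0.79 to 2 decimal places.

0.79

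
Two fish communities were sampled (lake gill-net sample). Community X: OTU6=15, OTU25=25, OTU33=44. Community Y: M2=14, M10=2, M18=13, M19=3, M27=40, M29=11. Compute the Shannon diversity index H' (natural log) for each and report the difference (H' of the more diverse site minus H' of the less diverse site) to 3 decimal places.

Community X: N=84, proportions 0.17857, 0.29762, 0.52381, giving H' = 1.00704 (working shown to 5 dp, full precision carried).
Community Y: N=83, proportions 0.16867, 0.0241, 0.15663, 0.03614, 0.48193, 0.13253, giving H' = 1.41998.
Difference = |1.00704 − 1.41998| = 0.41294, i.e. 0.413 to 3 decimal places.

0.413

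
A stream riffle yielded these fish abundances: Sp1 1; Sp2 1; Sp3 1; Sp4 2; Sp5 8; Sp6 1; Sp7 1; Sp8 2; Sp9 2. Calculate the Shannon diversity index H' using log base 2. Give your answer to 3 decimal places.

Total N = 1+1+1+2+8+1+1+2+2 = 19, so the proportions are 0.05263, 0.05263, 0.05263, 0.10526, 0.42105, 0.05263, 0.05263, 0.10526, 0.10526 (working shown to 5 dp, full precision carried).
Each pᵢ log₂ pᵢ term: 0.05263×(-4.24793)=-0.22358, 0.05263×(-4.24793)=-0.22358, 0.05263×(-4.24793)=-0.22358, 0.10526×(-3.24793)=-0.34189, 0.42105×(-1.24793)=-0.52544, 0.05263×(-4.24793)=-0.22358, 0.05263×(-4.24793)=-0.22358, 0.10526×(-3.24793)=-0.34189, 0.10526×(-3.24793)=-0.34189.
Sum = -2.66898, so H' = 2.669.

2.669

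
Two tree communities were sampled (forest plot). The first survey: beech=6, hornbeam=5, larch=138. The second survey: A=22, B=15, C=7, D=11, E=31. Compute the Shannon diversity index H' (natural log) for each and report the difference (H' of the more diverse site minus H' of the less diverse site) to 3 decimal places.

The first survey: N=149, proportions 0.04027, 0.03356, 0.92617, giving H' = 0.31429 (working shown to 5 dp, full precision carried).
The second survey: N=86, proportions 0.25581, 0.17442, 0.0814, 0.12791, 0.36047, giving H' = 1.48835.
Difference = |0.31429 − 1.48835| = 1.17406, i.e. 1.174 to 3 decimal places.

1.174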